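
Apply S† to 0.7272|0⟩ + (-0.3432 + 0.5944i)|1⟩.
0.7272|0⟩ + (0.5944 + 0.3432i)|1⟩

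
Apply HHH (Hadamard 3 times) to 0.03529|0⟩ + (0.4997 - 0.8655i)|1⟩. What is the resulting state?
(0.3783 - 0.612i)|0⟩ + (-0.3284 + 0.612i)|1⟩

H² = I, so H^3 = H: a single Hadamard. With (a, b) = (0.03529, (0.4997 - 0.8655i)), H gives ((a + b)/√2, (a − b)/√2) = ((0.3783 - 0.612i), (-0.3284 + 0.612i)).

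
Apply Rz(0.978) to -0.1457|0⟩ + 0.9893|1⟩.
(-0.1286 + 0.06844i)|0⟩ + (0.8734 + 0.4647i)|1⟩

Rz(0.978) = [[e^(−iθ/2), 0], [0, e^(iθ/2)]] with e^(±iθ/2) = cos(θ/2) ± i·sin(θ/2); θ = 0.978, cos(θ/2) ≈ 0.882803, sin(θ/2) ≈ 0.469743.
With a = amp(|0⟩) = -0.1457 and b = amp(|1⟩) = 0.9893:
new amp(|0⟩) = (0.882803 - 0.469743i)·a = (-0.1286 + 0.06844i)
new amp(|1⟩) = (0.882803 + 0.469743i)·b = (0.8734 + 0.4647i)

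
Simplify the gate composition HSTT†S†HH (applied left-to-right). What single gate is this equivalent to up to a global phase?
H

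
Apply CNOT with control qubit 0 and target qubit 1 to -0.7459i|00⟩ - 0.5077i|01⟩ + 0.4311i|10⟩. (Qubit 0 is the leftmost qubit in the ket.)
-0.7459i|00⟩ - 0.5077i|01⟩ + 0.4311i|11⟩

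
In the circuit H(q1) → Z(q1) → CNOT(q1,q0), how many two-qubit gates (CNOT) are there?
1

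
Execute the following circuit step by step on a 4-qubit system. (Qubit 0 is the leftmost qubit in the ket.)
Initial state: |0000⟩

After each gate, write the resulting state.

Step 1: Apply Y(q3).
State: i|0001⟩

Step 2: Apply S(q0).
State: i|0001⟩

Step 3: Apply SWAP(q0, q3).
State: i|1000⟩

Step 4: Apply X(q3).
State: i|1001⟩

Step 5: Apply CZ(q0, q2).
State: i|1001⟩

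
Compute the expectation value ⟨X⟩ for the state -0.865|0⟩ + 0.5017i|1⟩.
0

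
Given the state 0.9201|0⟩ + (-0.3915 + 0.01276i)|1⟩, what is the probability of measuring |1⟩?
0.1534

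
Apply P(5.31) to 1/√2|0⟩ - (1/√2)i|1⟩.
1/√2|0⟩ + (-0.5846 - 0.3979i)|1⟩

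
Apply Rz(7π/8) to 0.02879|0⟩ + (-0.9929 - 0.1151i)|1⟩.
(0.005617 - 0.02824i)|0⟩ + (-0.08082 - 0.9963i)|1⟩

Rz(7π/8) = [[e^(−iθ/2), 0], [0, e^(iθ/2)]] with e^(±iθ/2) = cos(θ/2) ± i·sin(θ/2); θ = 7π/8, cos(θ/2) ≈ 0.19509, sin(θ/2) ≈ 0.980785.
With a = amp(|0⟩) = 0.02879 and b = amp(|1⟩) = (-0.9929 - 0.1151i):
new amp(|0⟩) = (0.19509 - 0.980785i)·a = (0.005617 - 0.02824i)
new amp(|1⟩) = (0.19509 + 0.980785i)·b = (-0.08082 - 0.9963i)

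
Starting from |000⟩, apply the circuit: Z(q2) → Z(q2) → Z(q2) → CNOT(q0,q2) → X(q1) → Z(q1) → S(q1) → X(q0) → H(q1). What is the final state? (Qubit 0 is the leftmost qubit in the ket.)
-(1/√2)i|100⟩ + (1/√2)i|110⟩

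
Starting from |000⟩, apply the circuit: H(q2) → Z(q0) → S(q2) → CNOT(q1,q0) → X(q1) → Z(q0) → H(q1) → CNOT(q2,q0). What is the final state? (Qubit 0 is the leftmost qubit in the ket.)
1/2|000⟩ - 1/2|010⟩ + (1/2)i|101⟩ - (1/2)i|111⟩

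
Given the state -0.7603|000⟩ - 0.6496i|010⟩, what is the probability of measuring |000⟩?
0.5781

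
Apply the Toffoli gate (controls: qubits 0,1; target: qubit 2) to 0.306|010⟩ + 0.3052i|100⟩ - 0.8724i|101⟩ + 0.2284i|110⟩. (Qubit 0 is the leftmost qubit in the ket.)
0.306|010⟩ + 0.3052i|100⟩ - 0.8724i|101⟩ + 0.2284i|111⟩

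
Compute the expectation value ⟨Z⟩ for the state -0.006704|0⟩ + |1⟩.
-1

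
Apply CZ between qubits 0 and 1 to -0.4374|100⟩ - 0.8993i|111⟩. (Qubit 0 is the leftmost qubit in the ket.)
-0.4374|100⟩ + 0.8993i|111⟩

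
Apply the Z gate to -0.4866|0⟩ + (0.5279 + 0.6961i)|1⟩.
-0.4866|0⟩ + (-0.5279 - 0.6961i)|1⟩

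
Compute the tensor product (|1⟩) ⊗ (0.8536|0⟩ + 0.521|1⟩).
0.8536|10⟩ + 0.521|11⟩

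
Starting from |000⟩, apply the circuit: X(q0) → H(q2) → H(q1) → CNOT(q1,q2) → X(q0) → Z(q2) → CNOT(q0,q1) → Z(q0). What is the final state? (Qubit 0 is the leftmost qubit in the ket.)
1/2|000⟩ - 1/2|001⟩ + 1/2|010⟩ - 1/2|011⟩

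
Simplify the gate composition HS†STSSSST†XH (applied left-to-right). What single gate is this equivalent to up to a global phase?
Z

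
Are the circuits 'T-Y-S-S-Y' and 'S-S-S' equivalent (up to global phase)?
No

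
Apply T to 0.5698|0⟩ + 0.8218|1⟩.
0.5698|0⟩ + (0.5811 + 0.5811i)|1⟩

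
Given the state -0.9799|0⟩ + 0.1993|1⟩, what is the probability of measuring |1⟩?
0.03972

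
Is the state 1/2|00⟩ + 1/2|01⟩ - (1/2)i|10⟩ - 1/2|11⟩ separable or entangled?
Entangled

Writing the state as a|00⟩ + b|01⟩ + c|10⟩ + d|11⟩, it is a product state iff ad − bc = 0.
Here (a, b, c, d) = (1/2, 1/2, -(1/2)i, -1/2): ad − bc = (1/2)(-1/2) − (1/2)(-(1/2)i) = (-0.25 + 0.25i) ≠ 0, so the state is entangled.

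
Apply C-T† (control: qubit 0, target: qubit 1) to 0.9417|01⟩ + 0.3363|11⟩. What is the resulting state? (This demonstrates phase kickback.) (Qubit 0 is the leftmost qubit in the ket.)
0.9417|01⟩ + (0.2378 - 0.2378i)|11⟩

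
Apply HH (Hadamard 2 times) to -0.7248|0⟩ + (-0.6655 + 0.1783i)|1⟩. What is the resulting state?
-0.7248|0⟩ + (-0.6655 + 0.1783i)|1⟩

H² = I, so an even number of Hadamards cancels: H^2 = I and the state is unchanged.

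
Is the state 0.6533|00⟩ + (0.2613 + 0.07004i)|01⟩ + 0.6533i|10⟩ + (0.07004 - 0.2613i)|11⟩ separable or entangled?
Entangled

Writing the state as a|00⟩ + b|01⟩ + c|10⟩ + d|11⟩, it is a product state iff ad − bc = 0.
Here (a, b, c, d) = (0.6533, (0.2613 + 0.07004i), 0.6533i, (0.07004 - 0.2613i)): ad − bc = (0.6533)(0.07004 - 0.2613i) − (0.2613 + 0.07004i)(0.6533i) = (0.09151 - 0.3414i) ≠ 0, so the state is entangled.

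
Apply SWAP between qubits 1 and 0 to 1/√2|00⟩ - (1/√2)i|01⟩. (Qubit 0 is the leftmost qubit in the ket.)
1/√2|00⟩ - (1/√2)i|10⟩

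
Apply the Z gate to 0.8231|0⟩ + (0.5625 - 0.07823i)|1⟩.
0.8231|0⟩ + (-0.5625 + 0.07823i)|1⟩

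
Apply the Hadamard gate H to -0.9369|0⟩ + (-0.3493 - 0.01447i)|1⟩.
(-0.9095 - 0.01023i)|0⟩ + (-0.4155 + 0.01023i)|1⟩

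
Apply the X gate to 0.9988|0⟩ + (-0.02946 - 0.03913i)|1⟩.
(-0.02946 - 0.03913i)|0⟩ + 0.9988|1⟩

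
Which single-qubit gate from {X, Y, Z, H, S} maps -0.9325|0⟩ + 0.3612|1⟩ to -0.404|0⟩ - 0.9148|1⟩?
H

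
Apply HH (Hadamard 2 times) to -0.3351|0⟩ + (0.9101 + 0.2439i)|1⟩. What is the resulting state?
-0.3351|0⟩ + (0.9101 + 0.2439i)|1⟩

H² = I, so an even number of Hadamards cancels: H^2 = I and the state is unchanged.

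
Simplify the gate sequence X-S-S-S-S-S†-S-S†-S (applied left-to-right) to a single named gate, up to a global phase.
X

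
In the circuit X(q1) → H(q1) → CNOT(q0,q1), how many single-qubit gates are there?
2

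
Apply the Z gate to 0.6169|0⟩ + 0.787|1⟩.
0.6169|0⟩ - 0.787|1⟩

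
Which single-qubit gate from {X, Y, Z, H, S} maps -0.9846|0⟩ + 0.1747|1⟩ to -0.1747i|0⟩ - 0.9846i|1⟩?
Y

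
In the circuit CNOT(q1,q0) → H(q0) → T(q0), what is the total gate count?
3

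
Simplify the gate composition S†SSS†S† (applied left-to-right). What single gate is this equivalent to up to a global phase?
S†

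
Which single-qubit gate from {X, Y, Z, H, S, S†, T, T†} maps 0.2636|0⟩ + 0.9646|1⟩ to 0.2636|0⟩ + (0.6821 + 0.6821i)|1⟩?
T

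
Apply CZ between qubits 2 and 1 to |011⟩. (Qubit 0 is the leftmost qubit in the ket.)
-|011⟩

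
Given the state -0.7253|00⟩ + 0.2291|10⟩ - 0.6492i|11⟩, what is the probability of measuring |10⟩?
0.05249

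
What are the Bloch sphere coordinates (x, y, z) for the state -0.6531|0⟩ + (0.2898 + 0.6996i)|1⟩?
(-0.3785, -0.9138, -0.1469)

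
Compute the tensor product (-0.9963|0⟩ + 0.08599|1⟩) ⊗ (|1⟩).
-0.9963|01⟩ + 0.08599|11⟩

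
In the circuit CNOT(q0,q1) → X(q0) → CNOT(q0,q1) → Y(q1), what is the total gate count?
4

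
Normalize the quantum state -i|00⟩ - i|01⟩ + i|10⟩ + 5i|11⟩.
-0.189i|00⟩ - 0.189i|01⟩ + 0.189i|10⟩ + 0.9449i|11⟩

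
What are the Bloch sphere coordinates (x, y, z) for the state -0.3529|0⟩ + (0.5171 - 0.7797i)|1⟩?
(-0.365, 0.5503, -0.7508)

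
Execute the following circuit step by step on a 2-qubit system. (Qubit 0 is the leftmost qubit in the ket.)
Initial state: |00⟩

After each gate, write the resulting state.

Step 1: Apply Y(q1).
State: i|01⟩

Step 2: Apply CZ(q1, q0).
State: i|01⟩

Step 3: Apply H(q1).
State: (1/√2)i|00⟩ - (1/√2)i|01⟩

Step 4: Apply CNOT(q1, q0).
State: (1/√2)i|00⟩ - (1/√2)i|11⟩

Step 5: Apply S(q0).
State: (1/√2)i|00⟩ + 1/√2|11⟩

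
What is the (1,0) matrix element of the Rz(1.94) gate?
0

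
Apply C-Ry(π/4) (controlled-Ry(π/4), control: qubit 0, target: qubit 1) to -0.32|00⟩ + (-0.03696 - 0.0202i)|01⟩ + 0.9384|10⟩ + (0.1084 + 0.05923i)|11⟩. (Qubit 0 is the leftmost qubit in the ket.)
-0.32|00⟩ + (-0.03696 - 0.0202i)|01⟩ + (0.8255 - 0.02267i)|10⟩ + (0.4593 + 0.05472i)|11⟩

C-Ry(π/4) leaves the control-|0⟩ kets |00⟩, |01⟩ unchanged and applies Ry(π/4) to qubit 1 on the control-|1⟩ pair (|10⟩, |11⟩).
Ry(π/4) = [[cos(θ/2), −sin(θ/2)], [sin(θ/2), cos(θ/2)]]; θ = π/4, cos(θ/2) ≈ 0.92388, sin(θ/2) ≈ 0.382683.
With a = amp(|10⟩) = 0.9384 and b = amp(|11⟩) = (0.1084 + 0.05923i):
new amp(|10⟩) = (0.92388)·a + (-0.382683)·b = (0.8255 - 0.02267i)
new amp(|11⟩) = (0.382683)·a + (0.92388)·b = (0.4593 + 0.05472i)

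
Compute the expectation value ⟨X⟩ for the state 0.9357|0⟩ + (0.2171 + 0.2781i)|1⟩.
0.4063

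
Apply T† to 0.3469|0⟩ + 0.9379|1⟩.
0.3469|0⟩ + (0.6632 - 0.6632i)|1⟩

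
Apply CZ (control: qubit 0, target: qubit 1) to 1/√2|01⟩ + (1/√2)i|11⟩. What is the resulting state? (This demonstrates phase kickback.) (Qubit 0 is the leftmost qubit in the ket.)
1/√2|01⟩ - (1/√2)i|11⟩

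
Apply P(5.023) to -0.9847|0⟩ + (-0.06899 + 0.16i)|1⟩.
-0.9847|0⟩ + (0.1313 + 0.1146i)|1⟩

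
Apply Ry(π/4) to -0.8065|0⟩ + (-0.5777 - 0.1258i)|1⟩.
(-0.524 + 0.04814i)|0⟩ + (-0.8424 - 0.1162i)|1⟩

Ry(π/4) = [[cos(θ/2), −sin(θ/2)], [sin(θ/2), cos(θ/2)]]; θ = π/4, cos(θ/2) ≈ 0.92388, sin(θ/2) ≈ 0.382683.
With a = amp(|0⟩) = -0.8065 and b = amp(|1⟩) = (-0.5777 - 0.1258i):
new amp(|0⟩) = (0.92388)·a + (-0.382683)·b = (-0.524 + 0.04814i)
new amp(|1⟩) = (0.382683)·a + (0.92388)·b = (-0.8424 - 0.1162i)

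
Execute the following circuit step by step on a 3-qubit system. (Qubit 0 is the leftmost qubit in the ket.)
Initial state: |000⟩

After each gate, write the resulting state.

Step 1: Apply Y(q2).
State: i|001⟩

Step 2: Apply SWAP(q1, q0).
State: i|001⟩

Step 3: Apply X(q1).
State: i|011⟩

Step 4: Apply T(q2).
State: (-1/√2 + (1/√2)i)|011⟩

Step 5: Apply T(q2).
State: -|011⟩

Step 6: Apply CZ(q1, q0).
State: -|011⟩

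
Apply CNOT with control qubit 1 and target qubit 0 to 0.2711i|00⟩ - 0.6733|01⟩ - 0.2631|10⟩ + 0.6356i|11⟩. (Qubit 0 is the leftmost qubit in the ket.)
0.2711i|00⟩ + 0.6356i|01⟩ - 0.2631|10⟩ - 0.6733|11⟩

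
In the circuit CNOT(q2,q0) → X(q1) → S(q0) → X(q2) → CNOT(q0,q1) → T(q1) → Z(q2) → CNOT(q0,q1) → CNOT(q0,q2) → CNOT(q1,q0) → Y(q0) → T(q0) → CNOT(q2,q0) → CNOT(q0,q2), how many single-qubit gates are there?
7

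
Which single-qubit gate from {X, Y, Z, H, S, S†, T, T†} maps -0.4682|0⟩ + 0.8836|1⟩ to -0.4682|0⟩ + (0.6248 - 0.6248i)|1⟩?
T†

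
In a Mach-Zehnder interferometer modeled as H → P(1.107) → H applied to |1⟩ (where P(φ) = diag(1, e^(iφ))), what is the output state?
(0.2763 - 0.4472i)|0⟩ + (0.7237 + 0.4472i)|1⟩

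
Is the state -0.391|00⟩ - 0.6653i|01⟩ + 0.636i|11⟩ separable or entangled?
Entangled

Writing the state as a|00⟩ + b|01⟩ + c|10⟩ + d|11⟩, it is a product state iff ad − bc = 0.
Here (a, b, c, d) = (-0.391, -0.6653i, 0, 0.636i): ad − bc = (-0.391)(0.636i) − (-0.6653i)(0) = -0.2487i ≠ 0, so the state is entangled.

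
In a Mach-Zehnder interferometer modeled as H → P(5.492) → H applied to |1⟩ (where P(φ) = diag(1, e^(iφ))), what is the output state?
(0.1485 + 0.3556i)|0⟩ + (0.8515 - 0.3556i)|1⟩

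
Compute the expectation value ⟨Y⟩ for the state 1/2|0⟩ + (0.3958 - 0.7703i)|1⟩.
-0.7703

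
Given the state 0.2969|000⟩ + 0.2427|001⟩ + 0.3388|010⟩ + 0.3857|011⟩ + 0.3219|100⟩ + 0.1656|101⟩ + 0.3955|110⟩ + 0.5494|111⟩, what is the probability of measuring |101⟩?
0.02742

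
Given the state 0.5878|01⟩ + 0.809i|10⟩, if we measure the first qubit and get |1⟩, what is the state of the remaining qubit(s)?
i|0⟩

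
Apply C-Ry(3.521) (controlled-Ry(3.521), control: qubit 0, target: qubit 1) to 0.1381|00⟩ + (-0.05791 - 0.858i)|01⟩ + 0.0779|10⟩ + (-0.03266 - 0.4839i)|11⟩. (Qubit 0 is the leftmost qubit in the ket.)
0.1381|00⟩ + (-0.05791 - 0.858i)|01⟩ + (0.01738 + 0.4752i)|10⟩ + (0.08266 + 0.09125i)|11⟩

C-Ry(3.521) leaves the control-|0⟩ kets |00⟩, |01⟩ unchanged and applies Ry(3.521) to qubit 1 on the control-|1⟩ pair (|10⟩, |11⟩).
Ry(3.521) = [[cos(θ/2), −sin(θ/2)], [sin(θ/2), cos(θ/2)]]; θ = 3.521, cos(θ/2) ≈ -0.188568, sin(θ/2) ≈ 0.98206.
With a = amp(|10⟩) = 0.0779 and b = amp(|11⟩) = (-0.03266 - 0.4839i):
new amp(|10⟩) = (-0.188568)·a + (-0.98206)·b = (0.01738 + 0.4752i)
new amp(|11⟩) = (0.98206)·a + (-0.188568)·b = (0.08266 + 0.09125i)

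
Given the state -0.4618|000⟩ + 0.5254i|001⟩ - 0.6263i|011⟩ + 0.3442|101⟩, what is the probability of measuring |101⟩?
0.1185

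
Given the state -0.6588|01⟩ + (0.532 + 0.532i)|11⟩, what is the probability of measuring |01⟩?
0.434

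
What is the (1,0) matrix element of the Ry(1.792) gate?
0.7808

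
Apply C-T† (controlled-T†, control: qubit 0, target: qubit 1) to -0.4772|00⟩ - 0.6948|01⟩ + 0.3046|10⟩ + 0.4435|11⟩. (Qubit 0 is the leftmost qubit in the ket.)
-0.4772|00⟩ - 0.6948|01⟩ + 0.3046|10⟩ + (0.3136 - 0.3136i)|11⟩

C-T† leaves the control-|0⟩ kets |00⟩, |01⟩ unchanged and applies T† to qubit 1 on the control-|1⟩ pair (|10⟩, |11⟩).
T† = [[1, 0], [0, (1/√2 - (1/√2)i)]].
With a = amp(|10⟩) = 0.3046 and b = amp(|11⟩) = 0.4435:
new amp(|10⟩) = (1)·a = 0.3046
new amp(|11⟩) = (1/√2 - (1/√2)i)·b = (0.3136 - 0.3136i)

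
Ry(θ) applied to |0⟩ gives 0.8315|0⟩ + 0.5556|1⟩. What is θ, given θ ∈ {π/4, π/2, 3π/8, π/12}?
3π/8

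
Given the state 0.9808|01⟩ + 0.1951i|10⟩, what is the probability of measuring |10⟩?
0.03806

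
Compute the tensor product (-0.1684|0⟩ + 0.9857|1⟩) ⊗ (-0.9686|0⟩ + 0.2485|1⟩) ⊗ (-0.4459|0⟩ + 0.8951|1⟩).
-0.07273|000⟩ + 0.146|001⟩ + 0.01866|010⟩ - 0.03746|011⟩ + 0.4257|100⟩ - 0.8546|101⟩ - 0.1092|110⟩ + 0.2193|111⟩

amp(|b₁b₂…⟩) = product of the factor amplitudes for bits b₁, b₂, …; only kets whose every factor amplitude is nonzero survive.
|000⟩: (-0.1684)(-0.9686)(-0.4459) = -0.07273
|001⟩: (-0.1684)(-0.9686)(0.8951) = 0.146
|010⟩: (-0.1684)(0.2485)(-0.4459) = 0.01866
|011⟩: (-0.1684)(0.2485)(0.8951) = -0.03746
|100⟩: (0.9857)(-0.9686)(-0.4459) = 0.4257
|101⟩: (0.9857)(-0.9686)(0.8951) = -0.8546
|110⟩: (0.9857)(0.2485)(-0.4459) = -0.1092
|111⟩: (0.9857)(0.2485)(0.8951) = 0.2193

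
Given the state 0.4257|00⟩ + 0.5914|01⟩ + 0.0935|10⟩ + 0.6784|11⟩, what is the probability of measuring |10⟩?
0.008742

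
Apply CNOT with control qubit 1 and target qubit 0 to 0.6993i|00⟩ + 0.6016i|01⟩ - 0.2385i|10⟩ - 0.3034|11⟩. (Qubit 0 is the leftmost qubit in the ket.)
0.6993i|00⟩ - 0.3034|01⟩ - 0.2385i|10⟩ + 0.6016i|11⟩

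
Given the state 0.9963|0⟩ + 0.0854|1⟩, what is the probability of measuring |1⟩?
0.007293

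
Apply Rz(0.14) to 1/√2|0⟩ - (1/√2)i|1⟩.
(0.7054 - 0.04946i)|0⟩ + (0.04946 - 0.7054i)|1⟩

Rz(0.14) = [[e^(−iθ/2), 0], [0, e^(iθ/2)]] with e^(±iθ/2) = cos(θ/2) ± i·sin(θ/2); θ = 0.14, cos(θ/2) ≈ 0.997551, sin(θ/2) ≈ 0.0699428.
With a = amp(|0⟩) = 1/√2 and b = amp(|1⟩) = -(1/√2)i:
new amp(|0⟩) = (0.997551 - 0.0699428i)·a = (0.7054 - 0.04946i)
new amp(|1⟩) = (0.997551 + 0.0699428i)·b = (0.04946 - 0.7054i)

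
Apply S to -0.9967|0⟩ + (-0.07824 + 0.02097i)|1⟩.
-0.9967|0⟩ + (-0.02097 - 0.07824i)|1⟩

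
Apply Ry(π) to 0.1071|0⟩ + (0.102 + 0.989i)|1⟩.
(-0.102 - 0.989i)|0⟩ + 0.1071|1⟩

Ry(π) = [[cos(θ/2), −sin(θ/2)], [sin(θ/2), cos(θ/2)]]; θ = π, cos(θ/2) ≈ 0, sin(θ/2) ≈ 1.
With a = amp(|0⟩) = 0.1071 and b = amp(|1⟩) = (0.102 + 0.989i):
new amp(|0⟩) = (-1)·b = (-0.102 - 0.989i)
new amp(|1⟩) = (1)·a = 0.1071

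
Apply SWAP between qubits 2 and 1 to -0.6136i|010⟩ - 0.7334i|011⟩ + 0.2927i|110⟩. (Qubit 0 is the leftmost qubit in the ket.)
-0.6136i|001⟩ - 0.7334i|011⟩ + 0.2927i|101⟩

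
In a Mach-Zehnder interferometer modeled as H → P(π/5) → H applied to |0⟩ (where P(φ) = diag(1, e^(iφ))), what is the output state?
(0.9045 + 0.2939i)|0⟩ + (0.09549 - 0.2939i)|1⟩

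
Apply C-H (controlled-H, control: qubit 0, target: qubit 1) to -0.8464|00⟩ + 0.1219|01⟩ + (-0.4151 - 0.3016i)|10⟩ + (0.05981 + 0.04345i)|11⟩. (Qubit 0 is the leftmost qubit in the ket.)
-0.8464|00⟩ + 0.1219|01⟩ + (-0.2512 - 0.1825i)|10⟩ + (-0.3358 - 0.244i)|11⟩

C-H leaves the control-|0⟩ kets |00⟩, |01⟩ unchanged and applies H to qubit 1 on the control-|1⟩ pair (|10⟩, |11⟩).
H = [[1/√2, 1/√2], [1/√2, -1/√2]].
With a = amp(|10⟩) = (-0.4151 - 0.3016i) and b = amp(|11⟩) = (0.05981 + 0.04345i):
new amp(|10⟩) = (1/√2)·a + (1/√2)·b = (-0.2512 - 0.1825i)
new amp(|11⟩) = (1/√2)·a + (-1/√2)·b = (-0.3358 - 0.244i)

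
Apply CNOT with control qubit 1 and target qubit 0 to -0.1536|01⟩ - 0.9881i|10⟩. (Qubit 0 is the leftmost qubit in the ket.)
-0.9881i|10⟩ - 0.1536|11⟩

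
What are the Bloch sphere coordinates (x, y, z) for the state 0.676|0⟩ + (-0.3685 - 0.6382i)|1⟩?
(-0.4982, -0.8628, -0.08612)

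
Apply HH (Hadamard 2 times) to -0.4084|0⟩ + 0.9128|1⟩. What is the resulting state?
-0.4084|0⟩ + 0.9128|1⟩

H² = I, so an even number of Hadamards cancels: H^2 = I and the state is unchanged.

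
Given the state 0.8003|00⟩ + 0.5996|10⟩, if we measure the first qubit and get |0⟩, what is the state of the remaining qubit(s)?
|0⟩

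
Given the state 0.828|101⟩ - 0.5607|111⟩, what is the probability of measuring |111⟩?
0.3144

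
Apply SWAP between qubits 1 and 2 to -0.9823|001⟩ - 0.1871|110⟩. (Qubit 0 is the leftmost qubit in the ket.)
-0.9823|010⟩ - 0.1871|101⟩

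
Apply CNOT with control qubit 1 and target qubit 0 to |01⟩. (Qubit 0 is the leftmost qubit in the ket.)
|11⟩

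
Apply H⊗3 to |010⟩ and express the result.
1/√8|000⟩ + 1/√8|001⟩ - 1/√8|010⟩ - 1/√8|011⟩ + 1/√8|100⟩ + 1/√8|101⟩ - 1/√8|110⟩ - 1/√8|111⟩

H⊗3 gives amp(|y⟩) = (1/2√2) Σ_x (−1)^(x·y) amp(|x⟩), where x·y is the number of positions in which both x and y have a 1.
|000⟩: (1)/(2√2) = 1/√8
|001⟩: (1)/(2√2) = 1/√8
|010⟩: (-1)/(2√2) = -1/√8
|011⟩: (-1)/(2√2) = -1/√8
|100⟩: (1)/(2√2) = 1/√8
|101⟩: (1)/(2√2) = 1/√8
|110⟩: (-1)/(2√2) = -1/√8
|111⟩: (-1)/(2√2) = -1/√8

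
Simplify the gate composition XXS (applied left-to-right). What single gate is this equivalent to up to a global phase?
S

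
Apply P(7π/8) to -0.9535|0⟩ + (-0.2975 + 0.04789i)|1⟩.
-0.9535|0⟩ + (0.2565 - 0.1581i)|1⟩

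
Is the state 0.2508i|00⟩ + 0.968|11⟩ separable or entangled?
Entangled

Writing the state as a|00⟩ + b|01⟩ + c|10⟩ + d|11⟩, it is a product state iff ad − bc = 0.
Here (a, b, c, d) = (0.2508i, 0, 0, 0.968): ad − bc = (0.2508i)(0.968) − (0)(0) = 0.2428i ≠ 0, so the state is entangled.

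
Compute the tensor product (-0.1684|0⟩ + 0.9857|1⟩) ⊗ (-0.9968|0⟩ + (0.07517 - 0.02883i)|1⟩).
0.1679|00⟩ + (-0.01266 + 0.004855i)|01⟩ - 0.9825|10⟩ + (0.0741 - 0.02842i)|11⟩

amp(|b₁b₂…⟩) = product of the factor amplitudes for bits b₁, b₂, …; only kets whose every factor amplitude is nonzero survive.
|00⟩: (-0.1684)(-0.9968) = 0.1679
|01⟩: (-0.1684)(0.07517 - 0.02883i) = (-0.01266 + 0.004855i)
|10⟩: (0.9857)(-0.9968) = -0.9825
|11⟩: (0.9857)(0.07517 - 0.02883i) = (0.0741 - 0.02842i)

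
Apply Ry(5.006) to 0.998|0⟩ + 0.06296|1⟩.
-0.8389|0⟩ + 0.5443|1⟩

Ry(5.006) = [[cos(θ/2), −sin(θ/2)], [sin(θ/2), cos(θ/2)]]; θ = 5.006, cos(θ/2) ≈ -0.802935, sin(θ/2) ≈ 0.596066.
With a = amp(|0⟩) = 0.998 and b = amp(|1⟩) = 0.06296:
new amp(|0⟩) = (-0.802935)·a + (-0.596066)·b = -0.8389
new amp(|1⟩) = (0.596066)·a + (-0.802935)·b = 0.5443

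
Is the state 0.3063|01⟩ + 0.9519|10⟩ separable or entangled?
Entangled

Writing the state as a|00⟩ + b|01⟩ + c|10⟩ + d|11⟩, it is a product state iff ad − bc = 0.
Here (a, b, c, d) = (0, 0.3063, 0.9519, 0): ad − bc = (0)(0) − (0.3063)(0.9519) = -0.2916 ≠ 0, so the state is entangled.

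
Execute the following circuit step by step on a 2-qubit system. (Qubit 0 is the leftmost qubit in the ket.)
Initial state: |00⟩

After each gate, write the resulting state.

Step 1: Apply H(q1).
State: 1/√2|00⟩ + 1/√2|01⟩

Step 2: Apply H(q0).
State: 1/2|00⟩ + 1/2|01⟩ + 1/2|10⟩ + 1/2|11⟩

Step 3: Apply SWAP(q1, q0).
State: 1/2|00⟩ + 1/2|01⟩ + 1/2|10⟩ + 1/2|11⟩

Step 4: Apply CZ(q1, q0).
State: 1/2|00⟩ + 1/2|01⟩ + 1/2|10⟩ - 1/2|11⟩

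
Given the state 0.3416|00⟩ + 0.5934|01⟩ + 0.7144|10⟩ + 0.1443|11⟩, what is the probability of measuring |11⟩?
0.02082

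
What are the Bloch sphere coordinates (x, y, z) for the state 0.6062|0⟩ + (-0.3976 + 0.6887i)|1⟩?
(-0.4821, 0.835, -0.2649)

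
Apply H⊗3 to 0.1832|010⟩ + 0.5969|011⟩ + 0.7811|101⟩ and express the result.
0.552|000⟩ - 0.4224|001⟩ + 0.0003536|010⟩ - 0.1299|011⟩ - 0.0003536|100⟩ + 0.1299|101⟩ - 0.552|110⟩ + 0.4224|111⟩

H⊗3 gives amp(|y⟩) = (1/2√2) Σ_x (−1)^(x·y) amp(|x⟩), where x·y is the number of positions in which both x and y have a 1.
|000⟩: (0.1832 + 0.5969 + 0.7811)/(2√2) = 0.552
|001⟩: (0.1832 - 0.5969 - 0.7811)/(2√2) = -0.4224
|010⟩: (-0.1832 - 0.5969 + 0.7811)/(2√2) = 0.0003536
|011⟩: (-0.1832 + 0.5969 - 0.7811)/(2√2) = -0.1299
|100⟩: (0.1832 + 0.5969 - 0.7811)/(2√2) = -0.0003536
|101⟩: (0.1832 - 0.5969 + 0.7811)/(2√2) = 0.1299
|110⟩: (-0.1832 - 0.5969 - 0.7811)/(2√2) = -0.552
|111⟩: (-0.1832 + 0.5969 + 0.7811)/(2√2) = 0.4224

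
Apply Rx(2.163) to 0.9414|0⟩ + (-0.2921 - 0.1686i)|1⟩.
(0.2936 + 0.2578i)|0⟩ + (-0.1373 - 0.9102i)|1⟩

Rx(2.163) = [[cos(θ/2), −i·sin(θ/2)], [−i·sin(θ/2), cos(θ/2)]]; θ = 2.163, cos(θ/2) ≈ 0.470005, sin(θ/2) ≈ 0.882664.
With a = amp(|0⟩) = 0.9414 and b = amp(|1⟩) = (-0.2921 - 0.1686i):
new amp(|0⟩) = (0.470005)·a + (-0.882664i)·b = (0.2936 + 0.2578i)
new amp(|1⟩) = (-0.882664i)·a + (0.470005)·b = (-0.1373 - 0.9102i)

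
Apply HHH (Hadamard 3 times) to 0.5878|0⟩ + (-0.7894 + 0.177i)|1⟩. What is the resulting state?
(-0.1426 + 0.1252i)|0⟩ + (0.9738 - 0.1252i)|1⟩

H² = I, so H^3 = H: a single Hadamard. With (a, b) = (0.5878, (-0.7894 + 0.177i)), H gives ((a + b)/√2, (a − b)/√2) = ((-0.1426 + 0.1252i), (0.9738 - 0.1252i)).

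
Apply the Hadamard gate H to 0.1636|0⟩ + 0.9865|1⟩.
0.8132|0⟩ - 0.5819|1⟩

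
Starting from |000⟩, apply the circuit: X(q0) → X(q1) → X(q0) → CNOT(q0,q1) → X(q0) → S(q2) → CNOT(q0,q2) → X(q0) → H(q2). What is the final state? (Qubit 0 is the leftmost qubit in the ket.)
1/√2|010⟩ - 1/√2|011⟩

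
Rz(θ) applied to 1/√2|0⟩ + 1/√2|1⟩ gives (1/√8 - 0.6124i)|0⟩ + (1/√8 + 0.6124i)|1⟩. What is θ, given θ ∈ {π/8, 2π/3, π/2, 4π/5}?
2π/3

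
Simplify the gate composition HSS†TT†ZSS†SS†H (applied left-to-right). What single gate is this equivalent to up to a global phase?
X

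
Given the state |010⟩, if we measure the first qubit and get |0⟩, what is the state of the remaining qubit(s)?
|10⟩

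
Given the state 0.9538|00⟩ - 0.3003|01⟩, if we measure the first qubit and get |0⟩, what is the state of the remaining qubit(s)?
0.9538|0⟩ - 0.3003|1⟩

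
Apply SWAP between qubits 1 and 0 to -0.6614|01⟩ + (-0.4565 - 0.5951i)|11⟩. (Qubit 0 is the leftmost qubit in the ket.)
-0.6614|10⟩ + (-0.4565 - 0.5951i)|11⟩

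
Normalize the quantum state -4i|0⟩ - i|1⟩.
-0.9701i|0⟩ - 0.2425i|1⟩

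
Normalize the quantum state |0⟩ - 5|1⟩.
0.1961|0⟩ - 0.9806|1⟩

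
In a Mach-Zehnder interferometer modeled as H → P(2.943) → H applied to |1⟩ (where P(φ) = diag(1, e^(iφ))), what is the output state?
(0.9902 - 0.09864i)|0⟩ + (0.009827 + 0.09864i)|1⟩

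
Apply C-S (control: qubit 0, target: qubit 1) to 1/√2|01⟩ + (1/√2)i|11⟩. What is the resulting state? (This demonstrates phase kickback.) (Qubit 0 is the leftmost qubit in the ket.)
1/√2|01⟩ - 1/√2|11⟩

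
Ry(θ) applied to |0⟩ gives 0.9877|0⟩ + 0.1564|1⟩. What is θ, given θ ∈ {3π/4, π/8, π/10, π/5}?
π/10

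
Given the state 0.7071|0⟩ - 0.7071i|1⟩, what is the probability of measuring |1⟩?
0.5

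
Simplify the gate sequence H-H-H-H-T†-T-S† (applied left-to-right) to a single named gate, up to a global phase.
S†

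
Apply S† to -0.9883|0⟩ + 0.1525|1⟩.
-0.9883|0⟩ - 0.1525i|1⟩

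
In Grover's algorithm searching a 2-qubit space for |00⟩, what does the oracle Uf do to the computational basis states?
Uf|x⟩ = -|x⟩ if x = 00, else |x⟩ (phase flip on target)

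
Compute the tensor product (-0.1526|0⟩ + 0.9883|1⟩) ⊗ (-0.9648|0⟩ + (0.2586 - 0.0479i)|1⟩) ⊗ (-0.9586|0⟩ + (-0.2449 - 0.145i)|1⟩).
-0.1411|000⟩ + (-0.03606 - 0.02135i)|001⟩ + (0.03783 - 0.007007i)|010⟩ + (0.01072 + 0.003932i)|011⟩ + 0.914|100⟩ + (0.2335 + 0.1383i)|101⟩ + (-0.245 + 0.04538i)|110⟩ + (-0.06945 - 0.02546i)|111⟩

amp(|b₁b₂…⟩) = product of the factor amplitudes for bits b₁, b₂, …; only kets whose every factor amplitude is nonzero survive.
|000⟩: (-0.1526)(-0.9648)(-0.9586) = -0.1411
|001⟩: (-0.1526)(-0.9648)(-0.2449 - 0.145i) = (-0.03606 - 0.02135i)
|010⟩: (-0.1526)(0.2586 - 0.0479i)(-0.9586) = (0.03783 - 0.007007i)
|011⟩: (-0.1526)(0.2586 - 0.0479i)(-0.2449 - 0.145i) = (0.01072 + 0.003932i)
|100⟩: (0.9883)(-0.9648)(-0.9586) = 0.914
|101⟩: (0.9883)(-0.9648)(-0.2449 - 0.145i) = (0.2335 + 0.1383i)
|110⟩: (0.9883)(0.2586 - 0.0479i)(-0.9586) = (-0.245 + 0.04538i)
|111⟩: (0.9883)(0.2586 - 0.0479i)(-0.2449 - 0.145i) = (-0.06945 - 0.02546i)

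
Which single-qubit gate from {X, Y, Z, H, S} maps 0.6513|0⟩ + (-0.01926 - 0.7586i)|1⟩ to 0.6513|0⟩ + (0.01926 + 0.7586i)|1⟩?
Z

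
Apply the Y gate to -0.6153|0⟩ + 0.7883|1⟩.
-0.7883i|0⟩ - 0.6153i|1⟩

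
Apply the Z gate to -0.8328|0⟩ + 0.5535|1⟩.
-0.8328|0⟩ - 0.5535|1⟩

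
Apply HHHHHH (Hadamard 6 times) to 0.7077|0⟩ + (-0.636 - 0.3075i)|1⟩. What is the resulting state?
0.7077|0⟩ + (-0.636 - 0.3075i)|1⟩

H² = I, so an even number of Hadamards cancels: H^6 = I and the state is unchanged.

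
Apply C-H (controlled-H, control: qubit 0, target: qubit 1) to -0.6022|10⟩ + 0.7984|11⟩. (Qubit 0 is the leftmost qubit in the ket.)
0.1387|10⟩ - 0.9904|11⟩

C-H leaves the control-|0⟩ kets |00⟩, |01⟩ unchanged and applies H to qubit 1 on the control-|1⟩ pair (|10⟩, |11⟩).
H = [[1/√2, 1/√2], [1/√2, -1/√2]].
With a = amp(|10⟩) = -0.6022 and b = amp(|11⟩) = 0.7984:
new amp(|10⟩) = (1/√2)·a + (1/√2)·b = 0.1387
new amp(|11⟩) = (1/√2)·a + (-1/√2)·b = -0.9904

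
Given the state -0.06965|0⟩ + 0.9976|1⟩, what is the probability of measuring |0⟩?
0.004851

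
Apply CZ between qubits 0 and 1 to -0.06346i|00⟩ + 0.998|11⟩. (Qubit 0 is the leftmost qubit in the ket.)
-0.06346i|00⟩ - 0.998|11⟩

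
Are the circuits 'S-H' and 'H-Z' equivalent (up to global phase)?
No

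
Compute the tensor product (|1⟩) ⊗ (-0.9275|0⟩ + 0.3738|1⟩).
-0.9275|10⟩ + 0.3738|11⟩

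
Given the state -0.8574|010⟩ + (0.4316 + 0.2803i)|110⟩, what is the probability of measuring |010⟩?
0.7351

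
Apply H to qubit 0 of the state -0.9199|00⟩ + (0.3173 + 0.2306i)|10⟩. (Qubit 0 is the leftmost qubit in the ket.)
(-0.4261 + 0.1631i)|00⟩ + (-0.8748 - 0.1631i)|10⟩

H on qubit 0 mixes each pair of kets that differ only in qubit 0: amplitudes (a, b) of (|…0…⟩, |…1…⟩) become ((a + b)/√2, (a − b)/√2). Kets absent from the input have amplitude 0.
(|00⟩, |10⟩): (a, b) = (-0.9199, (0.3173 + 0.2306i)) → ((-0.4261 + 0.1631i), (-0.8748 - 0.1631i))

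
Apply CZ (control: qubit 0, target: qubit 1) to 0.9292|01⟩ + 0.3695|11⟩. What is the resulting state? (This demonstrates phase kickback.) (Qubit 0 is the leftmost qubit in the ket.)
0.9292|01⟩ - 0.3695|11⟩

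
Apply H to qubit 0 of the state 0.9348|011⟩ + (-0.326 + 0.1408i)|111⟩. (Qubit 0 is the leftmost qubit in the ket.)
(0.4305 + 0.09956i)|011⟩ + (0.8915 - 0.09956i)|111⟩

H on qubit 0 mixes each pair of kets that differ only in qubit 0: amplitudes (a, b) of (|…0…⟩, |…1…⟩) become ((a + b)/√2, (a − b)/√2). Kets absent from the input have amplitude 0.
(|011⟩, |111⟩): (a, b) = (0.9348, (-0.326 + 0.1408i)) → ((0.4305 + 0.09956i), (0.8915 - 0.09956i))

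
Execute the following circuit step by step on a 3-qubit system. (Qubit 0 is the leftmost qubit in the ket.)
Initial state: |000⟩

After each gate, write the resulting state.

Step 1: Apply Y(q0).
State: i|100⟩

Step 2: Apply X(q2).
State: i|101⟩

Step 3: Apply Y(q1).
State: -|111⟩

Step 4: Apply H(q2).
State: -1/√2|110⟩ + 1/√2|111⟩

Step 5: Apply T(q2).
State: -1/√2|110⟩ + (1/2 + (1/2)i)|111⟩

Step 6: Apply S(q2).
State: -1/√2|110⟩ + (-1/2 + (1/2)i)|111⟩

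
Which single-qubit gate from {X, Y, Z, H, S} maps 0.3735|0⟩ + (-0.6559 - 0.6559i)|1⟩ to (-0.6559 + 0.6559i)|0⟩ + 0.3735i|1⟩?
Y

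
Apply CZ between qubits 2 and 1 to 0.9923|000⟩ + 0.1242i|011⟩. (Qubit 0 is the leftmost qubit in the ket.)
0.9923|000⟩ - 0.1242i|011⟩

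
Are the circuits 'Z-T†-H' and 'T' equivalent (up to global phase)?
No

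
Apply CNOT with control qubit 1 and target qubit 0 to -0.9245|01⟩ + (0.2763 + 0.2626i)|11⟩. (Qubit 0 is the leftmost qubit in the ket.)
(0.2763 + 0.2626i)|01⟩ - 0.9245|11⟩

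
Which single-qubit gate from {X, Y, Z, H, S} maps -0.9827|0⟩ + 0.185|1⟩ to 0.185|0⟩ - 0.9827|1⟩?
X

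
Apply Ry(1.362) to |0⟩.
0.7769|0⟩ + 0.6296|1⟩

Ry(1.362) = [[cos(θ/2), −sin(θ/2)], [sin(θ/2), cos(θ/2)]]; θ = 1.362, cos(θ/2) ≈ 0.776944, sin(θ/2) ≈ 0.62957.
With a = amp(|0⟩) = 1 and b = amp(|1⟩) = 0:
new amp(|0⟩) = (0.776944)·a + (-0.62957)·b = 0.7769
new amp(|1⟩) = (0.62957)·a + (0.776944)·b = 0.6296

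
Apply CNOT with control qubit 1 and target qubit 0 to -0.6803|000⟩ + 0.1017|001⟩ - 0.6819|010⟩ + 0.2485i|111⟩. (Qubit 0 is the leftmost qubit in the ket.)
-0.6803|000⟩ + 0.1017|001⟩ + 0.2485i|011⟩ - 0.6819|110⟩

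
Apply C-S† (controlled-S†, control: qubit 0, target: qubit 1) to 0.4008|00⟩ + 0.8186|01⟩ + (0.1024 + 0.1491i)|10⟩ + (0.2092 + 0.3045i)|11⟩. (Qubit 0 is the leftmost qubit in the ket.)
0.4008|00⟩ + 0.8186|01⟩ + (0.1024 + 0.1491i)|10⟩ + (0.3045 - 0.2092i)|11⟩

C-S† leaves the control-|0⟩ kets |00⟩, |01⟩ unchanged and applies S† to qubit 1 on the control-|1⟩ pair (|10⟩, |11⟩).
S† = [[1, 0], [0, -i]].
With a = amp(|10⟩) = (0.1024 + 0.1491i) and b = amp(|11⟩) = (0.2092 + 0.3045i):
new amp(|10⟩) = (1)·a = (0.1024 + 0.1491i)
new amp(|11⟩) = (-i)·b = (0.3045 - 0.2092i)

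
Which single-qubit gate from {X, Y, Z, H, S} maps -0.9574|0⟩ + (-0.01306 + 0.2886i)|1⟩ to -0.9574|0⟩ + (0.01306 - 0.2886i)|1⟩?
Z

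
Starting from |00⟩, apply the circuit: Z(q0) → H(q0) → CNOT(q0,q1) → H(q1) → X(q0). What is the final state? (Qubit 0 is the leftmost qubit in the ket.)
1/2|00⟩ - 1/2|01⟩ + 1/2|10⟩ + 1/2|11⟩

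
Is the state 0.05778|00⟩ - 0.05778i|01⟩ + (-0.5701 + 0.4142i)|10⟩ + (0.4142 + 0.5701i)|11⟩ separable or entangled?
Separable

Writing the state as a|00⟩ + b|01⟩ + c|10⟩ + d|11⟩, it is a product state iff ad − bc = 0.
Here (a, b, c, d) = (0.05778, -0.05778i, (-0.5701 + 0.4142i), (0.4142 + 0.5701i)): ad − bc = (0.05778)(0.4142 + 0.5701i) − (-0.05778i)(-0.5701 + 0.4142i) = 0, so the state is separable.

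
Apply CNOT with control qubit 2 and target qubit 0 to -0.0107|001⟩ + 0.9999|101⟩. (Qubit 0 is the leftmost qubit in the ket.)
0.9999|001⟩ - 0.0107|101⟩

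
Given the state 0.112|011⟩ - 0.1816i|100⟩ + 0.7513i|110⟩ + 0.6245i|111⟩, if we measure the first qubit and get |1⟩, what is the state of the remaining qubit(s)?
-0.1828i|00⟩ + 0.7561i|10⟩ + 0.6285i|11⟩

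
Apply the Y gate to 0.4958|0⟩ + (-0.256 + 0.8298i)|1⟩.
(0.8298 + 0.256i)|0⟩ + 0.4958i|1⟩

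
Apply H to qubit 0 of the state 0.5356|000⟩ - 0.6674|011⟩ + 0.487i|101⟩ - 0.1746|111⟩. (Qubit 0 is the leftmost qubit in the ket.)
0.3787|000⟩ + 0.3444i|001⟩ - 0.5954|011⟩ + 0.3787|100⟩ - 0.3444i|101⟩ - 0.3485|111⟩

H on qubit 0 mixes each pair of kets that differ only in qubit 0: amplitudes (a, b) of (|…0…⟩, |…1…⟩) become ((a + b)/√2, (a − b)/√2). Kets absent from the input have amplitude 0.
(|000⟩, |100⟩): (a, b) = (0.5356, 0) → (0.3787, 0.3787)
(|001⟩, |101⟩): (a, b) = (0, 0.487i) → (0.3444i, -0.3444i)
(|011⟩, |111⟩): (a, b) = (-0.6674, -0.1746) → (-0.5954, -0.3485)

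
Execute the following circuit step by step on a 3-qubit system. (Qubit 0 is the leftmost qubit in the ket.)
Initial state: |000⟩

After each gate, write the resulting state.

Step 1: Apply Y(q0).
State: i|100⟩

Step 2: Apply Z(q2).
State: i|100⟩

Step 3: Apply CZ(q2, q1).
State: i|100⟩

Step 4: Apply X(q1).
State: i|110⟩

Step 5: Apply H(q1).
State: (1/√2)i|100⟩ - (1/√2)i|110⟩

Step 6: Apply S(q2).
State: (1/√2)i|100⟩ - (1/√2)i|110⟩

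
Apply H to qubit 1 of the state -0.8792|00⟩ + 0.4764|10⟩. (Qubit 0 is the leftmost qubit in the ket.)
-0.6217|00⟩ - 0.6217|01⟩ + 0.3369|10⟩ + 0.3369|11⟩

H on qubit 1 mixes each pair of kets that differ only in qubit 1: amplitudes (a, b) of (|…0…⟩, |…1…⟩) become ((a + b)/√2, (a − b)/√2). Kets absent from the input have amplitude 0.
(|00⟩, |01⟩): (a, b) = (-0.8792, 0) → (-0.6217, -0.6217)
(|10⟩, |11⟩): (a, b) = (0.4764, 0) → (0.3369, 0.3369)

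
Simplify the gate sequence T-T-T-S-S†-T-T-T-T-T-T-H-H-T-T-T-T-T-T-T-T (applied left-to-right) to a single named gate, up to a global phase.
T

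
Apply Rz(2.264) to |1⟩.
(0.4249 + 0.9053i)|1⟩

Rz(2.264) = [[e^(−iθ/2), 0], [0, e^(iθ/2)]] with e^(±iθ/2) = cos(θ/2) ± i·sin(θ/2); θ = 2.264, cos(θ/2) ≈ 0.42485, sin(θ/2) ≈ 0.905264.
With a = amp(|0⟩) = 0 and b = amp(|1⟩) = 1:
new amp(|0⟩) = (0.42485 - 0.905264i)·a = 0
new amp(|1⟩) = (0.42485 + 0.905264i)·b = (0.4249 + 0.9053i)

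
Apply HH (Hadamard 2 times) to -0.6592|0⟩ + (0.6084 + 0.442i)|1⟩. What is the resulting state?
-0.6592|0⟩ + (0.6084 + 0.442i)|1⟩

H² = I, so an even number of Hadamards cancels: H^2 = I and the state is unchanged.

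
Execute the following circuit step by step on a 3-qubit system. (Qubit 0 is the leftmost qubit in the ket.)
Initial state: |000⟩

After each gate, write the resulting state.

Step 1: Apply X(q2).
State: |001⟩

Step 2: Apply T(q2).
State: (1/√2 + (1/√2)i)|001⟩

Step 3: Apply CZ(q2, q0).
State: (1/√2 + (1/√2)i)|001⟩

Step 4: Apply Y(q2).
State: (1/√2 - (1/√2)i)|000⟩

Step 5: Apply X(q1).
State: (1/√2 - (1/√2)i)|010⟩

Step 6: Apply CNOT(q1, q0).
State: (1/√2 - (1/√2)i)|110⟩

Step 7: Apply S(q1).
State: (1/√2 + (1/√2)i)|110⟩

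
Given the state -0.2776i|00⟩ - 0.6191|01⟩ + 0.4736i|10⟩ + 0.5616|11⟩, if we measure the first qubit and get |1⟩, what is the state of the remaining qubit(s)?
0.6447i|0⟩ + 0.7645|1⟩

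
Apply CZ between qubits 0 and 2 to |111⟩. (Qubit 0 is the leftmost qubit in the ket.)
-|111⟩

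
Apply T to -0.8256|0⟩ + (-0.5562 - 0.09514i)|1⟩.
-0.8256|0⟩ + (-0.326 - 0.4606i)|1⟩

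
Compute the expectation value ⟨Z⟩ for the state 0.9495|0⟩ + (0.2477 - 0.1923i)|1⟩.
0.8032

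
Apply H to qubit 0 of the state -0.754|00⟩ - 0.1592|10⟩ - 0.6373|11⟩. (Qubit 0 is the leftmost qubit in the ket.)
-0.6457|00⟩ - 0.4506|01⟩ - 0.4206|10⟩ + 0.4506|11⟩

H on qubit 0 mixes each pair of kets that differ only in qubit 0: amplitudes (a, b) of (|…0…⟩, |…1…⟩) become ((a + b)/√2, (a − b)/√2). Kets absent from the input have amplitude 0.
(|00⟩, |10⟩): (a, b) = (-0.754, -0.1592) → (-0.6457, -0.4206)
(|01⟩, |11⟩): (a, b) = (0, -0.6373) → (-0.4506, 0.4506)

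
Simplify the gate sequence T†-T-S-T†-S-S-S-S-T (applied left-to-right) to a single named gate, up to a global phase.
S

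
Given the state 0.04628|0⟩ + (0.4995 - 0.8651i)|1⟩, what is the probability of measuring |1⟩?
0.9979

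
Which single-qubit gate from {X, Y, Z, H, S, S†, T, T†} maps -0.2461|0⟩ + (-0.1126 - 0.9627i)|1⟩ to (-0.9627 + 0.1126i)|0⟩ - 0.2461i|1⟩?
Y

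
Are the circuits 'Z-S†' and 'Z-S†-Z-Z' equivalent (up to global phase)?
Yes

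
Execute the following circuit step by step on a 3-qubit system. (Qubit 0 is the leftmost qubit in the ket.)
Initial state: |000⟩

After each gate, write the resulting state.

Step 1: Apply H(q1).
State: 1/√2|000⟩ + 1/√2|010⟩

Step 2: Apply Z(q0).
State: 1/√2|000⟩ + 1/√2|010⟩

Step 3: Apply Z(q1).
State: 1/√2|000⟩ - 1/√2|010⟩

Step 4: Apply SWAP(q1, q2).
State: 1/√2|000⟩ - 1/√2|001⟩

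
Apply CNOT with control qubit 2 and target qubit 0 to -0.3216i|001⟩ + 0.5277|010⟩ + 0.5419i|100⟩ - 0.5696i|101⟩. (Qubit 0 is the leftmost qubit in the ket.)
-0.5696i|001⟩ + 0.5277|010⟩ + 0.5419i|100⟩ - 0.3216i|101⟩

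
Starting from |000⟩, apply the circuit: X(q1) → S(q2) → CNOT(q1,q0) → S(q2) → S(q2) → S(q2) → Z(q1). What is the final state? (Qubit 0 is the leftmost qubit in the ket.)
-|110⟩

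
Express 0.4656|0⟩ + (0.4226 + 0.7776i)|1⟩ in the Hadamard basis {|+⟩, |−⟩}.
(0.6281 + 0.5498i)|+⟩ + (0.03041 - 0.5498i)|−⟩

With |ψ⟩ = α|0⟩ + β|1⟩, the Hadamard-basis coefficients are ⟨+|ψ⟩ = (α + β)/√2 and ⟨−|ψ⟩ = (α − β)/√2.
Here α = 0.4656, β = (0.4226 + 0.7776i): (α + β)/√2 = (0.6281 + 0.5498i), (α − β)/√2 = (0.03041 - 0.5498i).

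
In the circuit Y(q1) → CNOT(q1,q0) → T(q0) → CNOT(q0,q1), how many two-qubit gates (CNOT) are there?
2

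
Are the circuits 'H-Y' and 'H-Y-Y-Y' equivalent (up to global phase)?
Yes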